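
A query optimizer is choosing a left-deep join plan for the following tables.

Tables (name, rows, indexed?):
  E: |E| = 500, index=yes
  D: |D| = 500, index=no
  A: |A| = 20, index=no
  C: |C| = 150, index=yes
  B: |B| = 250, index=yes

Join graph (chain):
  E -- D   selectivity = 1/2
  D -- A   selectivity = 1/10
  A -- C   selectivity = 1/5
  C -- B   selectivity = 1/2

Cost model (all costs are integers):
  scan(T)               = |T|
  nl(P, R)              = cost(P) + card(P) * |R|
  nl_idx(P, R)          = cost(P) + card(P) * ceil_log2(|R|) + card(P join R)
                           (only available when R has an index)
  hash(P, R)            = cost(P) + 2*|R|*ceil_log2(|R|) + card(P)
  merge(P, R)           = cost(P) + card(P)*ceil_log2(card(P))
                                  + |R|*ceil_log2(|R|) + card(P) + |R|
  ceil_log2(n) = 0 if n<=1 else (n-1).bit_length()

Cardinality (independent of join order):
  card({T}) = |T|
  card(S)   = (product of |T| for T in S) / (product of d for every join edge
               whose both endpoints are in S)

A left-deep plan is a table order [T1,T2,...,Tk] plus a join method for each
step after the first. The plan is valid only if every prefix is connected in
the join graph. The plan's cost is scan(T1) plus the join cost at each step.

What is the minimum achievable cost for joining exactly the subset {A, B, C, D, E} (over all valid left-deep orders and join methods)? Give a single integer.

Selinger DP over subsets of {A,B,C,D,E}:
  {E}: scan cost=500, card=500
  {D}: scan cost=500, card=500
  {A}: scan cost=20, card=20
  {C}: scan cost=150, card=150
  {B}: scan cost=250, card=250
  {DE}: card=125000; try (E,hash)→10000, (D,hash)→10000, (E,merge)→10500, (D,merge)→10500, (E,nl_idx)→130000, (E,nl)→250500 …(+1); best=10000 via (E,hash)
  {AD}: card=1000; try (A,hash)→1200, (D,merge)→5140, (A,merge)→5620, (D,hash)→9040, (D,nl)→10020, (A,nl)→10500; best=1200 via (A,hash)
  {AC}: card=600; try (A,hash)→500, (C,nl_idx)→780, (C,merge)→1490, (A,merge)→1620, (C,hash)→2440, (C,nl)→3020 …(+1); best=500 via (A,hash)
  {BC}: card=18750; try (C,hash)→2900, (B,merge)→3750, (C,merge)→3850, (B,hash)→4300, (B,nl_idx)→20100, (C,nl_idx)→21000 …(+2); best=2900 via (C,hash)
  {ADE}: card=250000; try (E,hash)→11200, (E,merge)→17200, (A,hash)→135200, (E,nl_idx)→260200, (E,nl)→501200, (A,merge)→2260120 …(+1); best=11200 via (E,hash)
  {ACD}: card=30000; try (C,hash)→4600, (D,hash)→10100, (D,merge)→12100, (C,merge)→13550, (C,nl_idx)→39200, (C,nl)→151200 …(+1); best=4600 via (C,hash)
  {ABC}: card=75000; try (B,hash)→5100, (B,merge)→9350, (A,hash)→21850, (B,nl_idx)→80300, (B,nl)→150500, (A,merge)→303020 …(+1); best=5100 via (B,hash)
  {ACDE}: card=7500000; try (E,hash)→43600, (C,hash)→263600, (E,merge)→489600, (C,merge)→4762550, (E,nl_idx)→7774600, (C,nl_idx)→9511200 …(+2); best=43600 via (E,hash)
  {ABCD}: card=3750000; try (B,hash)→38600, (D,hash)→89100, (B,merge)→486850, (D,merge)→1360100, (B,nl_idx)→3994600, (B,nl)→7504600 …(+1); best=38600 via (B,hash)
  {ABCDE}: card=937500000; try (E,hash)→3797600, (B,hash)→7547600, (E,merge)→86293600, (B,merge)→180045850, (E,nl_idx)→971288600, (B,nl_idx)→997543600 …(+2); best=3797600 via (E,hash)

3797600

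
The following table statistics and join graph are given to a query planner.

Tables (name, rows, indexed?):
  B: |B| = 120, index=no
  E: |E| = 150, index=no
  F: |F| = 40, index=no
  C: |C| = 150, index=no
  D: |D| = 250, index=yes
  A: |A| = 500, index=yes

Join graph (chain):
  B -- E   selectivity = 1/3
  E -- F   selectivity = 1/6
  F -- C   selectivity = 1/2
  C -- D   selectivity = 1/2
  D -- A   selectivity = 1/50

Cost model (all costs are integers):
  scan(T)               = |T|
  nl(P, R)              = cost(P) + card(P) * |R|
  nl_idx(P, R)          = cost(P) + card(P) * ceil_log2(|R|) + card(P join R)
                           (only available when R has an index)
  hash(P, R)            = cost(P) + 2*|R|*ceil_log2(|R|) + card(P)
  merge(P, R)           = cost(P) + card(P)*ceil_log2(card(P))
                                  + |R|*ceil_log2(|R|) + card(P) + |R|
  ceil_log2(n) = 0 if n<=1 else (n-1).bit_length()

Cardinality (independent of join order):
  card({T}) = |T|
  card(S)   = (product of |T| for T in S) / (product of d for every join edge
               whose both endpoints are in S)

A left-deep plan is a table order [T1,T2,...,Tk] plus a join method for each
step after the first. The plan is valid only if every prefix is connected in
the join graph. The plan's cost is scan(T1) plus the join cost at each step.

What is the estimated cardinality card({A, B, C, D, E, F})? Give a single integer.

3750000000

Tables in S: A(500), B(120), C(150), D(250), E(150), F(40)
Edges inside S: B-E(d=3), E-F(d=6), F-C(d=2), C-D(d=2), D-A(d=50)
numerator = 500 * 120 * 150 * 250 * 150 * 40 = 13500000000000
denominator = 3 * 6 * 2 * 2 * 50 = 3600
card(S) = 13500000000000 / 3600 = 3750000000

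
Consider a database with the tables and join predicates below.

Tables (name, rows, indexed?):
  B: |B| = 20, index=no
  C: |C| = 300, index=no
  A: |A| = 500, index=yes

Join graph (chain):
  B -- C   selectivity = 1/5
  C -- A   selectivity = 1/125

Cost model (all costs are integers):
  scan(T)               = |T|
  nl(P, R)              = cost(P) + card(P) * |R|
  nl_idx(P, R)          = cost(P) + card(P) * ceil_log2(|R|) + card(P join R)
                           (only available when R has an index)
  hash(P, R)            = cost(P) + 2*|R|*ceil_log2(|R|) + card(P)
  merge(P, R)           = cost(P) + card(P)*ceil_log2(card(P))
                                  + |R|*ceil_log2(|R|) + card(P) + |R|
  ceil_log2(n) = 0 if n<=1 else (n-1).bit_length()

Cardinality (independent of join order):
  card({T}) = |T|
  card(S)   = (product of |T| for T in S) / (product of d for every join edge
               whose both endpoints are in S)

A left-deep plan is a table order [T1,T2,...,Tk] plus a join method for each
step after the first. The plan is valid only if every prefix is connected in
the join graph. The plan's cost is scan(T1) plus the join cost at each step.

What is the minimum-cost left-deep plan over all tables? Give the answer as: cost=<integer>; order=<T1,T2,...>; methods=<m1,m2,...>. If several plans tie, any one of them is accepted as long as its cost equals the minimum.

Selinger DP (subsets sized 1..n):
  {B}: scan cost=20, card=20
  {C}: scan cost=300, card=300
  {A}: scan cost=500, card=500
  {BC}: card=1200; try (B,hash)→800, (C,merge)→3140, (B,merge)→3420, (C,hash)→5440, (C,nl)→6020, (B,nl)→6300; best=800 via (B,hash)
  {AC}: card=1200; try (A,nl_idx)→4200, (C,hash)→6400, (A,merge)→8300, (C,merge)→8500, (A,hash)→9600, (A,nl)→150300 …(+1); best=4200 via (A,nl_idx)
  {ABC}: card=4800; try (B,hash)→5600, (A,hash)→11000, (A,nl_idx)→16400, (B,merge)→18720, (A,merge)→20200, (B,nl)→28200 …(+1); best=5600 via (B,hash)

cost=5600; order=C,A,B; methods=nl_idx,hash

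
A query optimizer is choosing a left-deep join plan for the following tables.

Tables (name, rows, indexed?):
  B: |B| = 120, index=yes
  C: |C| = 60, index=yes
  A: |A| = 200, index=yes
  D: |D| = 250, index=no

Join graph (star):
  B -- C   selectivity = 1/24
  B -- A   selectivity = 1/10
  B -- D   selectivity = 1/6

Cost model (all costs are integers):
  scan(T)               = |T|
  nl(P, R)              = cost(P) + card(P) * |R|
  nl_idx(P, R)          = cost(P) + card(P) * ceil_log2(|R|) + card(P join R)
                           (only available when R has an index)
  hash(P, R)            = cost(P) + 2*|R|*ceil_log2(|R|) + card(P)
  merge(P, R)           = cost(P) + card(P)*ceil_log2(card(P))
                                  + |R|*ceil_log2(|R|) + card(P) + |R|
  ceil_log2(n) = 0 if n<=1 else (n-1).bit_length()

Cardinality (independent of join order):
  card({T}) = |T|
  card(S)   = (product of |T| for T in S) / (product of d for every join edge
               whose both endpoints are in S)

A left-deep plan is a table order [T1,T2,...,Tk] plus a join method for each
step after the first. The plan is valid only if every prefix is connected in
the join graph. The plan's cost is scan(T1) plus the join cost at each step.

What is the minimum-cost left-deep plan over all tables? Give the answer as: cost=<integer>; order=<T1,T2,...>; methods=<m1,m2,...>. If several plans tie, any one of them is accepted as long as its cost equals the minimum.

cost=14280; order=C,B,A,D; methods=nl_idx,hash,hash

Selinger DP (subsets sized 1..n):
  {B}: scan cost=120, card=120
  {C}: scan cost=60, card=60
  {A}: scan cost=200, card=200
  {D}: scan cost=250, card=250
  {BC}: card=300; try (B,nl_idx)→780, (C,hash)→960, (C,nl_idx)→1140, (B,merge)→1440, (C,merge)→1500, (B,hash)→1800 …(+2); best=780 via (B,nl_idx)
  {AB}: card=2400; try (B,hash)→2080, (A,merge)→2880, (B,merge)→2960, (A,hash)→3440, (A,nl_idx)→3480, (B,nl_idx)→4000 …(+2); best=2080 via (B,hash)
  {BD}: card=5000; try (B,hash)→2180, (D,merge)→3330, (B,merge)→3460, (D,hash)→4240, (B,nl_idx)→7000, (D,nl)→30120 …(+1); best=2180 via (B,hash)
  {ABC}: card=6000; try (A,hash)→4280, (C,hash)→5200, (A,merge)→5580, (A,nl_idx)→9180, (C,nl_idx)→22480, (C,merge)→33700 …(+2); best=4280 via (A,hash)
  {BCD}: card=12500; try (D,hash)→5080, (D,merge)→6030, (C,hash)→7900, (C,nl_idx)→44680, (C,merge)→72600, (D,nl)→75780 …(+1); best=5080 via (D,hash)
  {ABD}: card=100000; try (D,hash)→8480, (A,hash)→10380, (D,merge)→35530, (A,merge)→73980, (A,nl_idx)→142180, (D,nl)→602080 …(+1); best=8480 via (D,hash)
  {ABCD}: card=250000; try (D,hash)→14280, (A,hash)→20780, (D,merge)→90530, (C,hash)→109200, (A,merge)→194380, (A,nl_idx)→355080 …(+5); best=14280 via (D,hash)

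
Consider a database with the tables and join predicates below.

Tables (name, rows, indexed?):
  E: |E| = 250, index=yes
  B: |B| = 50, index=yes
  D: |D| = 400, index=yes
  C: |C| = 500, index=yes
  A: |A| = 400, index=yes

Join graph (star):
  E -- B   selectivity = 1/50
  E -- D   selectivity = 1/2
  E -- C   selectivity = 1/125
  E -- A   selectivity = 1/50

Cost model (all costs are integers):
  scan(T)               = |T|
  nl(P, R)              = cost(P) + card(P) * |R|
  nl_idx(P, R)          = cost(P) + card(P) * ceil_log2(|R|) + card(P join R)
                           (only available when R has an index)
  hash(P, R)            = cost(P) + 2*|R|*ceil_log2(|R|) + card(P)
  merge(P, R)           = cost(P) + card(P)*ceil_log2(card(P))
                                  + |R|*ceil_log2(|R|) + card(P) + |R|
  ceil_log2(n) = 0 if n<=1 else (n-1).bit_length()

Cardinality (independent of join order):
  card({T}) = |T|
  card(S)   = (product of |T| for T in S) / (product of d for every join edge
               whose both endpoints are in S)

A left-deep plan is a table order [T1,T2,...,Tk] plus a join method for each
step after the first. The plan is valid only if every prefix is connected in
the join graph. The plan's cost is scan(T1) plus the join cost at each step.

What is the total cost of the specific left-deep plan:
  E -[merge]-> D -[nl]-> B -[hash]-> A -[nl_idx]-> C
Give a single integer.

step 1: scan E: cost=250, card=250
step 2: join D via merge
    card(P join D) = 250*400/(2) = 50000
    cost = 250 + 250*8 + 400*9 + 250 + 400 = 6500
step 3: join B via nl
    card(P join B) = 50000*50/(50) = 50000
    cost = 6500 + 50000*50 = 2506500
step 4: join A via hash
    card(P join A) = 50000*400/(50) = 400000
    cost = 2506500 + 2*400*9 + 50000 = 2563700
step 5: join C via nl_idx
    card(P join C) = 400000*500/(125) = 1600000
    cost = 2563700 + 400000*9 + 1600000 = 7763700

7763700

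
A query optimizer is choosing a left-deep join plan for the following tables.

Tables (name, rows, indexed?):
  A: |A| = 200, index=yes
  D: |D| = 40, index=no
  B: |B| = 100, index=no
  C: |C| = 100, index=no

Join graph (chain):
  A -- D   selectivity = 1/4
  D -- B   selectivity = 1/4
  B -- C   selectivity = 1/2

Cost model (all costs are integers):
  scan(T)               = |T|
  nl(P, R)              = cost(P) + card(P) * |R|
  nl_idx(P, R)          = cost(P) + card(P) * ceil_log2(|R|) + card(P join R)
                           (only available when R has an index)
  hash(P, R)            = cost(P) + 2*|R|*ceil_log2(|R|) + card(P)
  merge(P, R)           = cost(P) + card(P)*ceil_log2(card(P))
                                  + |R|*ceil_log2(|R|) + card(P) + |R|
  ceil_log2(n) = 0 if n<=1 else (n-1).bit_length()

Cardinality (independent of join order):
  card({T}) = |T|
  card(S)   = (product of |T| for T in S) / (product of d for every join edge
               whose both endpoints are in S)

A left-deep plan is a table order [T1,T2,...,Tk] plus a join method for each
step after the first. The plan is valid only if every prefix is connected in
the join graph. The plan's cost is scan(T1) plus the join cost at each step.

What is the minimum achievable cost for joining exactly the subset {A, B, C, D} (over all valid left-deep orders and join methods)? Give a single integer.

Selinger DP over subsets of {A,B,C,D}:
  {A}: scan cost=200, card=200
  {D}: scan cost=40, card=40
  {B}: scan cost=100, card=100
  {C}: scan cost=100, card=100
  {AD}: card=2000; try (D,hash)→880, (A,merge)→2120, (D,merge)→2280, (A,nl_idx)→2360, (A,hash)→3280, (A,nl)→8040 …(+1); best=880 via (D,hash)
  {BD}: card=1000; try (D,hash)→680, (B,merge)→1120, (D,merge)→1180, (B,hash)→1480, (B,nl)→4040, (D,nl)→4100; best=680 via (D,hash)
  {BC}: card=5000; try (C,hash)→1600, (B,hash)→1600, (C,merge)→1700, (B,merge)→1700, (C,nl)→10100, (B,nl)→10100; best=1600 via (C,hash)
  {ABD}: card=50000; try (B,hash)→4280, (A,hash)→4880, (A,merge)→13480, (B,merge)→25680, (A,nl_idx)→58680, (A,nl)→200680 …(+1); best=4280 via (B,hash)
  {BCD}: card=50000; try (C,hash)→3080, (D,hash)→7080, (C,merge)→12480, (D,merge)→71880, (C,nl)→100680, (D,nl)→201600; best=3080 via (C,hash)
  {ABCD}: card=2500000; try (C,hash)→55680, (A,hash)→56280, (A,merge)→854880, (C,merge)→855080, (A,nl_idx)→2903080, (C,nl)→5004280 …(+1); best=55680 via (C,hash)

55680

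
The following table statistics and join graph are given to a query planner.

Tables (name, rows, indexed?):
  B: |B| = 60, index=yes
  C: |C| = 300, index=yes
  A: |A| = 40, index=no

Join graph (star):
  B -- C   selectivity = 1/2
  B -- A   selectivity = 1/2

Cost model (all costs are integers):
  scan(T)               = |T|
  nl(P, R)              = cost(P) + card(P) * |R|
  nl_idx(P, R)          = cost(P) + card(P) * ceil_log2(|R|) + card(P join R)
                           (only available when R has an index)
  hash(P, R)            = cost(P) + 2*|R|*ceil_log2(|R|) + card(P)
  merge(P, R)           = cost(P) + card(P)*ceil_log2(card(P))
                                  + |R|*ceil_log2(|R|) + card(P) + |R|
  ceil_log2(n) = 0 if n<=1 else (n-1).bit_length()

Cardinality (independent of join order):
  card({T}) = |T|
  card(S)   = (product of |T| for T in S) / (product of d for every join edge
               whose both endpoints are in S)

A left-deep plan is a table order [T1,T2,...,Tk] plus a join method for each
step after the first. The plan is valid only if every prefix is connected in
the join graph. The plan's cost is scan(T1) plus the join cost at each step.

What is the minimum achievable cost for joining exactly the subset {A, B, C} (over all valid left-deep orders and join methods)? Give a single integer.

7200

Selinger DP over subsets of {A,B,C}:
  {B}: scan cost=60, card=60
  {C}: scan cost=300, card=300
  {A}: scan cost=40, card=40
  {BC}: card=9000; try (B,hash)→1320, (C,merge)→3480, (B,merge)→3720, (C,hash)→5520, (C,nl_idx)→9600, (B,nl_idx)→11100 …(+2); best=1320 via (B,hash)
  {AB}: card=1200; try (A,hash)→600, (B,merge)→740, (A,merge)→760, (B,hash)→800, (B,nl_idx)→1480, (B,nl)→2440 …(+1); best=600 via (A,hash)
  {ABC}: card=180000; try (C,hash)→7200, (A,hash)→10800, (C,merge)→18000, (A,merge)→136600, (C,nl_idx)→191400, (C,nl)→360600 …(+1); best=7200 via (C,hash)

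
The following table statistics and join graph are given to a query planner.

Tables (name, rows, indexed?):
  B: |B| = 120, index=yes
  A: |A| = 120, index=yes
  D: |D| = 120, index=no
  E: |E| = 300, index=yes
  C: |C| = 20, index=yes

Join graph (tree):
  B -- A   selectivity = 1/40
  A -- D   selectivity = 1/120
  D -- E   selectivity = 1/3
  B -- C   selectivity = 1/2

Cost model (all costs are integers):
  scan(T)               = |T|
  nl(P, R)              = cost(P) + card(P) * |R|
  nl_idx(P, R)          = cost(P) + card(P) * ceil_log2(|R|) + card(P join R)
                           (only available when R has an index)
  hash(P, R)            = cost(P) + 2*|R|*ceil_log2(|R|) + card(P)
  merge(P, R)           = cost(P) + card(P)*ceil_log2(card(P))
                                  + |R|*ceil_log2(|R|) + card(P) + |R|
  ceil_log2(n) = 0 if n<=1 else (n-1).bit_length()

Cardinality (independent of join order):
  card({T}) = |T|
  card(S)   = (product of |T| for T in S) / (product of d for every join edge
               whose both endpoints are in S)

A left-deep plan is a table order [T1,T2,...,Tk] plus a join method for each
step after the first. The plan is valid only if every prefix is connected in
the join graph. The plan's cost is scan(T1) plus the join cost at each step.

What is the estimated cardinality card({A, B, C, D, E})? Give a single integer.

360000

Tables in S: A(120), B(120), C(20), D(120), E(300)
Edges inside S: B-A(d=40), A-D(d=120), D-E(d=3), B-C(d=2)
numerator = 120 * 120 * 20 * 120 * 300 = 10368000000
denominator = 40 * 120 * 3 * 2 = 28800
card(S) = 10368000000 / 28800 = 360000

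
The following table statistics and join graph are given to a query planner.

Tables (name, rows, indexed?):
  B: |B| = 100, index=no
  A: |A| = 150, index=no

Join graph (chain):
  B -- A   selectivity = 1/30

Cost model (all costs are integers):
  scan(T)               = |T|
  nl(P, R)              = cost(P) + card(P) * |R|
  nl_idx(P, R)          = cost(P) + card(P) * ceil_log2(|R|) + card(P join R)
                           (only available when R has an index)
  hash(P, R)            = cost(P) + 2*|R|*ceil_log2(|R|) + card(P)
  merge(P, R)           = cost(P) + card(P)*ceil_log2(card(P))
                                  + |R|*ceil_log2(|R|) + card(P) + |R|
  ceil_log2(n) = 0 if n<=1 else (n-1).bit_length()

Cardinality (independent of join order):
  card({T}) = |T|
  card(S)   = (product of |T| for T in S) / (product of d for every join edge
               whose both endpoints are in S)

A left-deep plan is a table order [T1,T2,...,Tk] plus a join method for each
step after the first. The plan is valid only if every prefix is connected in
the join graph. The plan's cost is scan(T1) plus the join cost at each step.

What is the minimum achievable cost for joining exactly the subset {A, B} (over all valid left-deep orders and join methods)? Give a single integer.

Selinger DP over subsets of {A,B}:
  {B}: scan cost=100, card=100
  {A}: scan cost=150, card=150
  {AB}: card=500; try (B,hash)→1700, (A,merge)→2250, (B,merge)→2300, (A,hash)→2600, (A,nl)→15100, (B,nl)→15150; best=1700 via (B,hash)

1700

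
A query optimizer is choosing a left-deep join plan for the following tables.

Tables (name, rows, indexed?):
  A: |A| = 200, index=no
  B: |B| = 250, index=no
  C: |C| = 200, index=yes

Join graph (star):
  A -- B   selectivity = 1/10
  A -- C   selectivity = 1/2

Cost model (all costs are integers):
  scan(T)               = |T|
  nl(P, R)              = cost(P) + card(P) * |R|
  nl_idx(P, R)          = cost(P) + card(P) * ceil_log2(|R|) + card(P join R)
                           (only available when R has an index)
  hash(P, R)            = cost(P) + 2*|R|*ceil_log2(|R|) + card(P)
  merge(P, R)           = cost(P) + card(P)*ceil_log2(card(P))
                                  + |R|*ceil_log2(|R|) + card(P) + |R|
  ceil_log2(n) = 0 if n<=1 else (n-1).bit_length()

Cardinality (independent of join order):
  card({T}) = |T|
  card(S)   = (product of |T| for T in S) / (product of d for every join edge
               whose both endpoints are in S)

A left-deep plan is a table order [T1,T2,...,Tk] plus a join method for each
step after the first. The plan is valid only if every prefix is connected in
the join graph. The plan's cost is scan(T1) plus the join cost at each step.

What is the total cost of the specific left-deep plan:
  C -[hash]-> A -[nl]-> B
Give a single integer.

step 1: scan C: cost=200, card=200
step 2: join A via hash
    card(P join A) = 200*200/(2) = 20000
    cost = 200 + 2*200*8 + 200 = 3600
step 3: join B via nl
    card(P join B) = 20000*250/(10) = 500000
    cost = 3600 + 20000*250 = 5003600

5003600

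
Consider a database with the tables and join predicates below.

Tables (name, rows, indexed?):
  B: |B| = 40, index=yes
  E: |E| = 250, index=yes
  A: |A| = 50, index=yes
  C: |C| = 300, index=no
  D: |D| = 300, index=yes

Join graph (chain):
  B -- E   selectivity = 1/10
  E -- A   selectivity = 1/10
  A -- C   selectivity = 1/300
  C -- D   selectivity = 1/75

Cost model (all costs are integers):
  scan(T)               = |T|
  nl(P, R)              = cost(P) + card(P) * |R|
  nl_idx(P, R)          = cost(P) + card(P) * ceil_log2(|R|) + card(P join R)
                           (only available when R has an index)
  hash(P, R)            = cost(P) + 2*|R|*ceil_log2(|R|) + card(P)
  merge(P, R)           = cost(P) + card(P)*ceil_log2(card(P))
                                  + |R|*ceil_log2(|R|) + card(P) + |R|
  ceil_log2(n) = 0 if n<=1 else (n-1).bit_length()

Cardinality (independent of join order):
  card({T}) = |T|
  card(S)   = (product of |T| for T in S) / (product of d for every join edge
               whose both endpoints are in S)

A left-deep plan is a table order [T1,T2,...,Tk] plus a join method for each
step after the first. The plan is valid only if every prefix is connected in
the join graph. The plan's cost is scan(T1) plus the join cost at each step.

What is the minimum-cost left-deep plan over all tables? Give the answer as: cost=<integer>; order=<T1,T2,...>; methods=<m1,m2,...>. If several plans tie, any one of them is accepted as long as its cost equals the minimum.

cost=11380; order=C,A,D,E,B; methods=hash,nl_idx,merge,hash

Selinger DP (subsets sized 1..n):
  {B}: scan cost=40, card=40
  {E}: scan cost=250, card=250
  {A}: scan cost=50, card=50
  {C}: scan cost=300, card=300
  {D}: scan cost=300, card=300
  {BE}: card=1000; try (B,hash)→980, (E,nl_idx)→1360, (E,merge)→2570, (B,nl_idx)→2750, (B,merge)→2780, (E,hash)→4080 …(+2); best=980 via (B,hash)
  {AE}: card=1250; try (A,hash)→1100, (E,nl_idx)→1700, (E,merge)→2650, (A,merge)→2850, (A,nl_idx)→3000, (E,hash)→4100 …(+2); best=1100 via (A,hash)
  {AC}: card=50; try (A,hash)→1200, (A,nl_idx)→2150, (C,merge)→3400, (A,merge)→3650, (C,hash)→5500, (C,nl)→15050 …(+1); best=1200 via (A,hash)
  {CD}: card=1200; try (D,nl_idx)→4200, (D,hash)→6000, (C,hash)→6000, (D,merge)→6300, (C,merge)→6300, (D,nl)→90300 …(+1); best=4200 via (D,nl_idx)
  {ABE}: card=5000; try (A,hash)→2580, (B,hash)→2830, (A,nl_idx)→11980, (A,merge)→12330, (B,nl_idx)→13600, (B,merge)→16380 …(+2); best=2580 via (A,hash)
  {ACE}: card=1250; try (E,nl_idx)→2850, (E,merge)→3800, (E,hash)→5250, (C,hash)→7750, (E,nl)→13700, (C,merge)→19100 …(+1); best=2850 via (E,nl_idx)
  {ACD}: card=200; try (D,nl_idx)→1850, (D,merge)→4550, (A,hash)→6000, (D,hash)→6650, (A,nl_idx)→11600, (D,nl)→16200 …(+2); best=1850 via (D,nl_idx)
  {ABCE}: card=5000; try (B,hash)→4580, (C,hash)→12980, (B,nl_idx)→15350, (B,merge)→18130, (B,nl)→52850, (C,merge)→75580 …(+1); best=4580 via (B,hash)
  {ACDE}: card=5000; try (E,merge)→5900, (E,hash)→6050, (E,nl_idx)→8450, (D,hash)→9500, (D,nl_idx)→19100, (D,merge)→20850 …(+2); best=5900 via (E,merge)
  {ABCDE}: card=20000; try (B,hash)→11380, (D,hash)→14980, (B,nl_idx)→55900, (D,nl_idx)→69580, (B,merge)→76180, (D,merge)→77580 …(+2); best=11380 via (B,hash)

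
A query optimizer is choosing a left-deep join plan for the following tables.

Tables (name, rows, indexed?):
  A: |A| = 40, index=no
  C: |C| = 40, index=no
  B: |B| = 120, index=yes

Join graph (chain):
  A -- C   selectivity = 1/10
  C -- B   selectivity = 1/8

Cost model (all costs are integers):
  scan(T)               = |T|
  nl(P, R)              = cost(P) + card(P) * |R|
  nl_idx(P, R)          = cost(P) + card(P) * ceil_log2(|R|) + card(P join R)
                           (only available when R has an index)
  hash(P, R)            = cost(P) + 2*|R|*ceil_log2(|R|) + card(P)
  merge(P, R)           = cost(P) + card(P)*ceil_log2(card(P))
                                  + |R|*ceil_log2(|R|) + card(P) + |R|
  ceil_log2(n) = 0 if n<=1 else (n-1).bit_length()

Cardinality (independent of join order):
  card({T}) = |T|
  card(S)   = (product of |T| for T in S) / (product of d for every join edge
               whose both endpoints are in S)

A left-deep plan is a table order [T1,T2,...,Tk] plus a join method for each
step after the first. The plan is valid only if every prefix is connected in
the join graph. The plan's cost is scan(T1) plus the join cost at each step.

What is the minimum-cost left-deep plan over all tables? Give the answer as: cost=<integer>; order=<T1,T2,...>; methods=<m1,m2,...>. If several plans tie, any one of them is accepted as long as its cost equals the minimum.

cost=1800; order=B,C,A; methods=hash,hash

Selinger DP (subsets sized 1..n):
  {A}: scan cost=40, card=40
  {C}: scan cost=40, card=40
  {B}: scan cost=120, card=120
  {AC}: card=160; try (C,hash)→560, (A,hash)→560, (C,merge)→600, (A,merge)→600, (C,nl)→1640, (A,nl)→1640; best=560 via (C,hash)
  {BC}: card=600; try (C,hash)→720, (B,nl_idx)→920, (B,merge)→1280, (C,merge)→1360, (B,hash)→1760, (B,nl)→4840 …(+1); best=720 via (C,hash)
  {ABC}: card=2400; try (A,hash)→1800, (B,hash)→2400, (B,merge)→2960, (B,nl_idx)→4080, (A,merge)→7600, (B,nl)→19760 …(+1); best=1800 via (A,hash)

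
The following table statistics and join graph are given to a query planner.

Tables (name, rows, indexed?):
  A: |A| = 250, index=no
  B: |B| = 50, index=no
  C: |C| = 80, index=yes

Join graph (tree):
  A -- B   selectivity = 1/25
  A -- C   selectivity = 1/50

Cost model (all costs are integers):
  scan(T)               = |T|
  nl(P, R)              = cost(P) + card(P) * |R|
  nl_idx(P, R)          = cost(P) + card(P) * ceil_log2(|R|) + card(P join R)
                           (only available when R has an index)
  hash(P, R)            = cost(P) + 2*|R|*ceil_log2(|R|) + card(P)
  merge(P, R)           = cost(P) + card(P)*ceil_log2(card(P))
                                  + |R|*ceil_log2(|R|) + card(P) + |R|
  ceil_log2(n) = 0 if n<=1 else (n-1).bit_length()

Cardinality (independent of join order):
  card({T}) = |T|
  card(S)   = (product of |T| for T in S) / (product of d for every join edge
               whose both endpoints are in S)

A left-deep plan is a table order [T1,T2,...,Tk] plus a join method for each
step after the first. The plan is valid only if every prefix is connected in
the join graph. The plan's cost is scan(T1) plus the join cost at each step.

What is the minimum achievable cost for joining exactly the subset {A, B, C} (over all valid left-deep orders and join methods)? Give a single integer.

2620

Selinger DP over subsets of {A,B,C}:
  {A}: scan cost=250, card=250
  {B}: scan cost=50, card=50
  {C}: scan cost=80, card=80
  {AB}: card=500; try (B,hash)→1100, (A,merge)→2650, (B,merge)→2850, (A,hash)→4100, (A,nl)→12550, (B,nl)→12750; best=1100 via (B,hash)
  {AC}: card=400; try (C,hash)→1620, (C,nl_idx)→2400, (A,merge)→2970, (C,merge)→3140, (A,hash)→4160, (A,nl)→20080 …(+1); best=1620 via (C,hash)
  {ABC}: card=800; try (B,hash)→2620, (C,hash)→2720, (C,nl_idx)→5400, (B,merge)→5970, (C,merge)→6740, (B,nl)→21620 …(+1); best=2620 via (B,hash)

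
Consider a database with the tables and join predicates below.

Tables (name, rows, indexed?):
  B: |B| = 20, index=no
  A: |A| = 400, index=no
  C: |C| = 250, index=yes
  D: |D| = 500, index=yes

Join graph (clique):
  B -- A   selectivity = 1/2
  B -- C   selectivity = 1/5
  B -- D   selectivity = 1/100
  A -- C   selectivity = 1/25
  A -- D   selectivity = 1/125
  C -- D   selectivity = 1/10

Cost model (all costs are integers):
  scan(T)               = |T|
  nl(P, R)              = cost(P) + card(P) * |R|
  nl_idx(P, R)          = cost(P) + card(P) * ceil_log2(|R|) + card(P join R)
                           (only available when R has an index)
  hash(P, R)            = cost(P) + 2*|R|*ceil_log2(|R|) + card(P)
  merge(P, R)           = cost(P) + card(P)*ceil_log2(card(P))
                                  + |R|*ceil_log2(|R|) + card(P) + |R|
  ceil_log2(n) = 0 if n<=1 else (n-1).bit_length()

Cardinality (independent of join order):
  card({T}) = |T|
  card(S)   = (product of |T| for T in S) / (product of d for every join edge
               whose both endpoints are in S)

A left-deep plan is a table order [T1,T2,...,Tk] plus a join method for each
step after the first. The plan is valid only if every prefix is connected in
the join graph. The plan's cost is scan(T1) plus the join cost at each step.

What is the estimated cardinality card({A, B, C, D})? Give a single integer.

32

Tables in S: A(400), B(20), C(250), D(500)
Edges inside S: B-A(d=2), B-C(d=5), B-D(d=100), A-C(d=25), A-D(d=125), C-D(d=10)
numerator = 400 * 20 * 250 * 500 = 1000000000
denominator = 2 * 5 * 100 * 25 * 125 * 10 = 31250000
card(S) = 1000000000 / 31250000 = 32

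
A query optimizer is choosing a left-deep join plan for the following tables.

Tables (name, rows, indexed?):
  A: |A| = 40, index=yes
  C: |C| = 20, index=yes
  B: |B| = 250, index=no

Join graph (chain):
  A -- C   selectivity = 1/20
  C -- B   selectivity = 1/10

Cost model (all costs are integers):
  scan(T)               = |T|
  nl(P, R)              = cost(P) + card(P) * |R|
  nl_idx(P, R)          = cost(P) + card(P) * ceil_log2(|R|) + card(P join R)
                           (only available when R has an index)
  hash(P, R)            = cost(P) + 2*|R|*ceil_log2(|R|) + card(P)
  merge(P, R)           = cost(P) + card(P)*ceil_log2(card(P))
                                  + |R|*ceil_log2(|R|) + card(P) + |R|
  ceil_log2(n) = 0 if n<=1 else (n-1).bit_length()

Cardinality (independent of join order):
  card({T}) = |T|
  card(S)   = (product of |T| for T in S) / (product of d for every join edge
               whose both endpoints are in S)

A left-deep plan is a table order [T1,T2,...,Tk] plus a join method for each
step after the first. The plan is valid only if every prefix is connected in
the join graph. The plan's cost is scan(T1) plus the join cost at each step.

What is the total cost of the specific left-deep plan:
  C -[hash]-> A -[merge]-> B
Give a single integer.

3050

step 1: scan C: cost=20, card=20
step 2: join A via hash
    card(P join A) = 20*40/(20) = 40
    cost = 20 + 2*40*6 + 20 = 520
step 3: join B via merge
    card(P join B) = 40*250/(10) = 1000
    cost = 520 + 40*6 + 250*8 + 40 + 250 = 3050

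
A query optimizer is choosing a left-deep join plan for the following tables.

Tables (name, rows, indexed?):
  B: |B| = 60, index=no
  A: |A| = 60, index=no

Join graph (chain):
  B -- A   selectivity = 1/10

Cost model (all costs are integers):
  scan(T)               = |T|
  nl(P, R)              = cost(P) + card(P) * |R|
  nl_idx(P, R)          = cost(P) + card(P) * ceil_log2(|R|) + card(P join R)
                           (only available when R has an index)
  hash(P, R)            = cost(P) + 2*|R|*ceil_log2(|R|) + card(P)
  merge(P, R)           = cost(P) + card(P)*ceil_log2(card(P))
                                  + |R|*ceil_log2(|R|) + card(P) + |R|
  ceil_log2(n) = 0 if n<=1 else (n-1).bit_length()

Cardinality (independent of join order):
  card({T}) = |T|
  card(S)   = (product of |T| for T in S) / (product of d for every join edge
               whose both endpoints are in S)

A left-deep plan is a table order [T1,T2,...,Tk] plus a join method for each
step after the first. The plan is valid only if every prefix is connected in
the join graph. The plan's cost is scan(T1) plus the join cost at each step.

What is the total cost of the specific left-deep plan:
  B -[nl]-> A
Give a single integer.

3660

step 1: scan B: cost=60, card=60
step 2: join A via nl
    card(P join A) = 60*60/(10) = 360
    cost = 60 + 60*60 = 3660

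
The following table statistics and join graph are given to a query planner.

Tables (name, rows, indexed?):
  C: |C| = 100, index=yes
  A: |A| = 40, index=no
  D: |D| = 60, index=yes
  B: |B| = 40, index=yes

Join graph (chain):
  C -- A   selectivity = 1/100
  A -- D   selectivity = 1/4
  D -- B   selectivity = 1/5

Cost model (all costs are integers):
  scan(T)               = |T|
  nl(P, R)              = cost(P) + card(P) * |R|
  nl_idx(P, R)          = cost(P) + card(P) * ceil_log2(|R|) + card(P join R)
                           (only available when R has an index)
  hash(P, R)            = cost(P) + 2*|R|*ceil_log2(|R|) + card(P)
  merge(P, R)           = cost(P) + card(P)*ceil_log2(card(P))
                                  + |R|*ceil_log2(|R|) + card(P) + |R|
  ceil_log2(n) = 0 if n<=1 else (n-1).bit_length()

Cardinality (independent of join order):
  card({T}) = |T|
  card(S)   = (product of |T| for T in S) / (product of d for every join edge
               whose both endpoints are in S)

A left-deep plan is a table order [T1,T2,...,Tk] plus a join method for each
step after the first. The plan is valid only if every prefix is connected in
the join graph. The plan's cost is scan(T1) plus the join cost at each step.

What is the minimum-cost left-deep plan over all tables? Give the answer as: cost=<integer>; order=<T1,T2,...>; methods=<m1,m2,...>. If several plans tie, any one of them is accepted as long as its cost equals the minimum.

cost=2140; order=A,C,D,B; methods=nl_idx,merge,hash

Selinger DP (subsets sized 1..n):
  {C}: scan cost=100, card=100
  {A}: scan cost=40, card=40
  {D}: scan cost=60, card=60
  {B}: scan cost=40, card=40
  {AC}: card=40; try (C,nl_idx)→360, (A,hash)→680, (C,merge)→1120, (A,merge)→1180, (C,hash)→1480, (C,nl)→4040 …(+1); best=360 via (C,nl_idx)
  {AD}: card=600; try (A,hash)→600, (D,merge)→740, (A,merge)→760, (D,hash)→800, (D,nl_idx)→880, (D,nl)→2440 …(+1); best=600 via (A,hash)
  {BD}: card=480; try (B,hash)→600, (D,merge)→740, (D,nl_idx)→760, (B,merge)→760, (D,hash)→800, (B,nl_idx)→900 …(+2); best=600 via (B,hash)
  {ACD}: card=600; try (D,merge)→1060, (D,hash)→1120, (D,nl_idx)→1200, (C,hash)→2600, (D,nl)→2760, (C,nl_idx)→5400 …(+2); best=1060 via (D,merge)
  {ABD}: card=4800; try (A,hash)→1560, (B,hash)→1680, (A,merge)→5680, (B,merge)→7480, (B,nl_idx)→9000, (A,nl)→19800 …(+1); best=1560 via (A,hash)
  {ABCD}: card=4800; try (B,hash)→2140, (C,hash)→7760, (B,merge)→7940, (B,nl_idx)→9460, (B,nl)→25060, (C,nl_idx)→39960 …(+2); best=2140 via (B,hash)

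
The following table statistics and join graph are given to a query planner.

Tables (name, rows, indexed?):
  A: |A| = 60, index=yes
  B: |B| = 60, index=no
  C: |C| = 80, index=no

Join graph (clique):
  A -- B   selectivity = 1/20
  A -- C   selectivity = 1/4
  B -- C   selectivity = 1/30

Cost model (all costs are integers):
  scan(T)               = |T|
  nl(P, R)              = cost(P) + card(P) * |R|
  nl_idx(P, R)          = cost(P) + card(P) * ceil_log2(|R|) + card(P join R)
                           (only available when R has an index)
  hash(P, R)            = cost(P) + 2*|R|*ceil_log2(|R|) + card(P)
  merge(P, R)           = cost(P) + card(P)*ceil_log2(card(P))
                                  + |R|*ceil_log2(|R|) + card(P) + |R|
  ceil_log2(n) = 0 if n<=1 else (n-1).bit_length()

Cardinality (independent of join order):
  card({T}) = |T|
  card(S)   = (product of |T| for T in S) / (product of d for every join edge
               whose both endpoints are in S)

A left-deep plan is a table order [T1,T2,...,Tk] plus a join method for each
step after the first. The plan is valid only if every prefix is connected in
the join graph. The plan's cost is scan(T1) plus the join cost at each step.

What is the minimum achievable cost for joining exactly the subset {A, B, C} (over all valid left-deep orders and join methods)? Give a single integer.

1760

Selinger DP over subsets of {A,B,C}:
  {A}: scan cost=60, card=60
  {B}: scan cost=60, card=60
  {C}: scan cost=80, card=80
  {AB}: card=180; try (A,nl_idx)→600, (B,hash)→840, (A,hash)→840, (B,merge)→900, (A,merge)→900, (B,nl)→3660 …(+1); best=600 via (A,nl_idx)
  {AC}: card=1200; try (A,hash)→880, (C,merge)→1120, (A,merge)→1140, (C,hash)→1240, (A,nl_idx)→1760, (C,nl)→4860 …(+1); best=880 via (A,hash)
  {BC}: card=160; try (B,hash)→880, (C,merge)→1120, (B,merge)→1140, (C,hash)→1240, (C,nl)→4860, (B,nl)→4880; best=880 via (B,hash)
  {ABC}: card=120; try (A,hash)→1760, (C,hash)→1900, (A,nl_idx)→1960, (A,merge)→2740, (B,hash)→2800, (C,merge)→2860 …(+4); best=1760 via (A,hash)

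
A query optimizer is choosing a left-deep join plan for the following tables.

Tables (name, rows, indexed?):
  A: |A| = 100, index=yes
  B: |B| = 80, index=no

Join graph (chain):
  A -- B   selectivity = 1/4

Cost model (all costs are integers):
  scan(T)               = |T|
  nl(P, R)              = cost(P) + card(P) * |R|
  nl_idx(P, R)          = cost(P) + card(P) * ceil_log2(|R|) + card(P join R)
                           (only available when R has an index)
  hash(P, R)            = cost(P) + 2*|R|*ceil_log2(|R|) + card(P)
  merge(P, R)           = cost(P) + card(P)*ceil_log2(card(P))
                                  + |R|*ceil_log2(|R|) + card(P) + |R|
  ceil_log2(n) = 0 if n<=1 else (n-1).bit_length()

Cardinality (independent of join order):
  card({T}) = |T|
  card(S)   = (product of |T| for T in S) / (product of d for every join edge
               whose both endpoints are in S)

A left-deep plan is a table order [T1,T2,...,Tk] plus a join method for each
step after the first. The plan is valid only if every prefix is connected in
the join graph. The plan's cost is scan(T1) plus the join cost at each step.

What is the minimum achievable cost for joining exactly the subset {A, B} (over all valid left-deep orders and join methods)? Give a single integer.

Selinger DP over subsets of {A,B}:
  {A}: scan cost=100, card=100
  {B}: scan cost=80, card=80
  {AB}: card=2000; try (B,hash)→1320, (A,merge)→1520, (B,merge)→1540, (A,hash)→1560, (A,nl_idx)→2640, (A,nl)→8080 …(+1); best=1320 via (B,hash)

1320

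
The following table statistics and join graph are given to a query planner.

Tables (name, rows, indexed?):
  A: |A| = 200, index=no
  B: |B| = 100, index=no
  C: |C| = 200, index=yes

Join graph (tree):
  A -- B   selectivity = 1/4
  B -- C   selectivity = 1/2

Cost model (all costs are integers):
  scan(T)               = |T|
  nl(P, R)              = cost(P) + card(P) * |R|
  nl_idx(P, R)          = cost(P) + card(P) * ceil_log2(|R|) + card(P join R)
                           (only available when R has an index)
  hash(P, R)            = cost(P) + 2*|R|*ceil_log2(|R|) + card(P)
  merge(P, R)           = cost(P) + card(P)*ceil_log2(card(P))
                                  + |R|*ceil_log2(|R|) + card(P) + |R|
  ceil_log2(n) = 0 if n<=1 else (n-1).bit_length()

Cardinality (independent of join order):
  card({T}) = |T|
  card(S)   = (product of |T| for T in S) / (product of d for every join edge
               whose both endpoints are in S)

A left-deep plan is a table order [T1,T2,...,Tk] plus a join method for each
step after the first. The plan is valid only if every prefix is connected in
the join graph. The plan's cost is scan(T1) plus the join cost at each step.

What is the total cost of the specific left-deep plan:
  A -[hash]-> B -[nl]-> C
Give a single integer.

step 1: scan A: cost=200, card=200
step 2: join B via hash
    card(P join B) = 200*100/(4) = 5000
    cost = 200 + 2*100*7 + 200 = 1800
step 3: join C via nl
    card(P join C) = 5000*200/(2) = 500000
    cost = 1800 + 5000*200 = 1001800

1001800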